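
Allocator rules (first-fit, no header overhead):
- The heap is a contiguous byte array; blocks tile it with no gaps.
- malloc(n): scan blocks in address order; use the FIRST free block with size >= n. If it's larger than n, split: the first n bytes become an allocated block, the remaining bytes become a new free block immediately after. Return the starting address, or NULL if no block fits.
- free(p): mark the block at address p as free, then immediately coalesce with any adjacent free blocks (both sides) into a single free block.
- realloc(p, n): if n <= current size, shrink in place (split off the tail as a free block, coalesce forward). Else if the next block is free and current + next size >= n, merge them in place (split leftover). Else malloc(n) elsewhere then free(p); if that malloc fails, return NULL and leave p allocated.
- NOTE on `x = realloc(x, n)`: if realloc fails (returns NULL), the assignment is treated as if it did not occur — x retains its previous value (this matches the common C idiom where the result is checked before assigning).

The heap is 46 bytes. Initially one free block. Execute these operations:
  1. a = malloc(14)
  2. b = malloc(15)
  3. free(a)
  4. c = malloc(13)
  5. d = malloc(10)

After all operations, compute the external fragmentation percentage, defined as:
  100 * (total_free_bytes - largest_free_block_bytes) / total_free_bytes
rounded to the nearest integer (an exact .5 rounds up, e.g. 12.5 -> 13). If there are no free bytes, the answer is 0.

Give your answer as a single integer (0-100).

Answer: 13

Derivation:
Op 1: a = malloc(14) -> a = 0; heap: [0-13 ALLOC][14-45 FREE]
Op 2: b = malloc(15) -> b = 14; heap: [0-13 ALLOC][14-28 ALLOC][29-45 FREE]
Op 3: free(a) -> (freed a); heap: [0-13 FREE][14-28 ALLOC][29-45 FREE]
Op 4: c = malloc(13) -> c = 0; heap: [0-12 ALLOC][13-13 FREE][14-28 ALLOC][29-45 FREE]
Op 5: d = malloc(10) -> d = 29; heap: [0-12 ALLOC][13-13 FREE][14-28 ALLOC][29-38 ALLOC][39-45 FREE]
Free blocks: [1 7] total_free=8 largest=7 -> 100*(8-7)/8 = 100/8 = 12.5 -> rounds to 13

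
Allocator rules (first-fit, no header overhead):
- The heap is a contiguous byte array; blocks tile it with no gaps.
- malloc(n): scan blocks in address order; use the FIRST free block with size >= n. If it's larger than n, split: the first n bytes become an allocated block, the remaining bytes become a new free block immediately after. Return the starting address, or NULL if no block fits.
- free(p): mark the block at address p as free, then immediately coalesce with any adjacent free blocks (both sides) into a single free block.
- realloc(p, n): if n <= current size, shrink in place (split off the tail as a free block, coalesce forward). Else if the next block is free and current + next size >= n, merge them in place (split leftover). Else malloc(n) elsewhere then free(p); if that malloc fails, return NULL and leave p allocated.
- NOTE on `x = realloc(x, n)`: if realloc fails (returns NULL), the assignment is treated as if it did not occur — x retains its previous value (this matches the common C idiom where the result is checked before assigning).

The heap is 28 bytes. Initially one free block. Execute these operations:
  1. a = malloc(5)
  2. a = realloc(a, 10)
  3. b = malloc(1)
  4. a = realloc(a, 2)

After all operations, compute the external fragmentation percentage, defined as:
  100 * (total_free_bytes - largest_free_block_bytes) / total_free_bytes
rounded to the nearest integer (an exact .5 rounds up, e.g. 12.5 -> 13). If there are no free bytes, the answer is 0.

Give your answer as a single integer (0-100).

Answer: 32

Derivation:
Op 1: a = malloc(5) -> a = 0; heap: [0-4 ALLOC][5-27 FREE]
Op 2: a = realloc(a, 10) -> a = 0; heap: [0-9 ALLOC][10-27 FREE]
Op 3: b = malloc(1) -> b = 10; heap: [0-9 ALLOC][10-10 ALLOC][11-27 FREE]
Op 4: a = realloc(a, 2) -> a = 0; heap: [0-1 ALLOC][2-9 FREE][10-10 ALLOC][11-27 FREE]
Free blocks: [8 17] total_free=25 largest=17 -> 100*(25-17)/25 = 800/25 = 32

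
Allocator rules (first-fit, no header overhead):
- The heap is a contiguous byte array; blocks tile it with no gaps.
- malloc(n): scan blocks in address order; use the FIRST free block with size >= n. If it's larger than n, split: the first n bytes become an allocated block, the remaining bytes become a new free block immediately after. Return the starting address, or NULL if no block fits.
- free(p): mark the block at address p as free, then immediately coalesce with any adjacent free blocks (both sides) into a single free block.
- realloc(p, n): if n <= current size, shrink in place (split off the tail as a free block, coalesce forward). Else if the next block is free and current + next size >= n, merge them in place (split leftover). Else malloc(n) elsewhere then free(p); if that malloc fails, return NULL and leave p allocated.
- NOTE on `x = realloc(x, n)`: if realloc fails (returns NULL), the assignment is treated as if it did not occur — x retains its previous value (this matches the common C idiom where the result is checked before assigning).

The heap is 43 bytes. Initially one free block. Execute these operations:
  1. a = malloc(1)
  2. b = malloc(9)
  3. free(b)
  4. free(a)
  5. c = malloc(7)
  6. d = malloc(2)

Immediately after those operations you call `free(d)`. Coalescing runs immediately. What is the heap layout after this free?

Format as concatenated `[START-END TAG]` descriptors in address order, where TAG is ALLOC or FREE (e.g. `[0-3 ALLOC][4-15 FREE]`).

Op 1: a = malloc(1) -> a = 0; heap: [0-0 ALLOC][1-42 FREE]
Op 2: b = malloc(9) -> b = 1; heap: [0-0 ALLOC][1-9 ALLOC][10-42 FREE]
Op 3: free(b) -> (freed b); heap: [0-0 ALLOC][1-42 FREE]
Op 4: free(a) -> (freed a); heap: [0-42 FREE]
Op 5: c = malloc(7) -> c = 0; heap: [0-6 ALLOC][7-42 FREE]
Op 6: d = malloc(2) -> d = 7; heap: [0-6 ALLOC][7-8 ALLOC][9-42 FREE]
free(d): d = 7 -> block [7-8 ALLOC]; mark free, coalesce with adjacent free neighbors -> [0-6 ALLOC][7-42 FREE]

Answer: [0-6 ALLOC][7-42 FREE]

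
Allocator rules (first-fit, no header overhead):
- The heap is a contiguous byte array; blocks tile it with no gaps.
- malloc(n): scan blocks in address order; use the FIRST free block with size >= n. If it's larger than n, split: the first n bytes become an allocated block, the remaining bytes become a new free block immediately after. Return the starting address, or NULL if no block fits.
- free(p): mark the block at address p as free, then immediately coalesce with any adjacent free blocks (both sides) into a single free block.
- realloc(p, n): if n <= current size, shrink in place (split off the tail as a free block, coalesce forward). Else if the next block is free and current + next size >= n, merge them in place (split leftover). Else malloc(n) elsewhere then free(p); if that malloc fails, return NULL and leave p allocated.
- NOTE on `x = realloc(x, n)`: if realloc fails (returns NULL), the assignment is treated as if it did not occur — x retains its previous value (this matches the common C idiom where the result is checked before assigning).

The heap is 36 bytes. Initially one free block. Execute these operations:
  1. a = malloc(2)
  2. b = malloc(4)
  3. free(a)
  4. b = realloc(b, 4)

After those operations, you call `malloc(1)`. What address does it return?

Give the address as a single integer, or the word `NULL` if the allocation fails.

Op 1: a = malloc(2) -> a = 0; heap: [0-1 ALLOC][2-35 FREE]
Op 2: b = malloc(4) -> b = 2; heap: [0-1 ALLOC][2-5 ALLOC][6-35 FREE]
Op 3: free(a) -> (freed a); heap: [0-1 FREE][2-5 ALLOC][6-35 FREE]
Op 4: b = realloc(b, 4) -> b = 2; heap: [0-1 FREE][2-5 ALLOC][6-35 FREE]
malloc(1): first-fit scan over [0-1 FREE][2-5 ALLOC][6-35 FREE] -> 0

Answer: 0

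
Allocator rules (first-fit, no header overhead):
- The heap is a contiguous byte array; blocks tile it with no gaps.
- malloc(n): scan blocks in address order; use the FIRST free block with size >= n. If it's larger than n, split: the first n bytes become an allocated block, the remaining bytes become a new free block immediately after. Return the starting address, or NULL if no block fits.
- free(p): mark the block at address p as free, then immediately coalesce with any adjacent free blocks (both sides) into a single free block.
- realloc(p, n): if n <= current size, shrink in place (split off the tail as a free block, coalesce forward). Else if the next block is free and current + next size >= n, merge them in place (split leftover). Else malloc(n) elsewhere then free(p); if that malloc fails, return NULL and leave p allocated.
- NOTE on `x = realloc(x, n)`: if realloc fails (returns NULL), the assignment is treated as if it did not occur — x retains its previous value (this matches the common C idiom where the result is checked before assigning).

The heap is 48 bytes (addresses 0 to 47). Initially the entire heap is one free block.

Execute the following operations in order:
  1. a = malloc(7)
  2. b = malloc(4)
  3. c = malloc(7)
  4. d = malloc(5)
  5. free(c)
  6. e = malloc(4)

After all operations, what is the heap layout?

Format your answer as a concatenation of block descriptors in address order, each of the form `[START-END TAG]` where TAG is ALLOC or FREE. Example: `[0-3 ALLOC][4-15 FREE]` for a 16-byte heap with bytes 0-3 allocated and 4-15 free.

Answer: [0-6 ALLOC][7-10 ALLOC][11-14 ALLOC][15-17 FREE][18-22 ALLOC][23-47 FREE]

Derivation:
Op 1: a = malloc(7) -> a = 0; heap: [0-6 ALLOC][7-47 FREE]
Op 2: b = malloc(4) -> b = 7; heap: [0-6 ALLOC][7-10 ALLOC][11-47 FREE]
Op 3: c = malloc(7) -> c = 11; heap: [0-6 ALLOC][7-10 ALLOC][11-17 ALLOC][18-47 FREE]
Op 4: d = malloc(5) -> d = 18; heap: [0-6 ALLOC][7-10 ALLOC][11-17 ALLOC][18-22 ALLOC][23-47 FREE]
Op 5: free(c) -> (freed c); heap: [0-6 ALLOC][7-10 ALLOC][11-17 FREE][18-22 ALLOC][23-47 FREE]
Op 6: e = malloc(4) -> e = 11; heap: [0-6 ALLOC][7-10 ALLOC][11-14 ALLOC][15-17 FREE][18-22 ALLOC][23-47 FREE]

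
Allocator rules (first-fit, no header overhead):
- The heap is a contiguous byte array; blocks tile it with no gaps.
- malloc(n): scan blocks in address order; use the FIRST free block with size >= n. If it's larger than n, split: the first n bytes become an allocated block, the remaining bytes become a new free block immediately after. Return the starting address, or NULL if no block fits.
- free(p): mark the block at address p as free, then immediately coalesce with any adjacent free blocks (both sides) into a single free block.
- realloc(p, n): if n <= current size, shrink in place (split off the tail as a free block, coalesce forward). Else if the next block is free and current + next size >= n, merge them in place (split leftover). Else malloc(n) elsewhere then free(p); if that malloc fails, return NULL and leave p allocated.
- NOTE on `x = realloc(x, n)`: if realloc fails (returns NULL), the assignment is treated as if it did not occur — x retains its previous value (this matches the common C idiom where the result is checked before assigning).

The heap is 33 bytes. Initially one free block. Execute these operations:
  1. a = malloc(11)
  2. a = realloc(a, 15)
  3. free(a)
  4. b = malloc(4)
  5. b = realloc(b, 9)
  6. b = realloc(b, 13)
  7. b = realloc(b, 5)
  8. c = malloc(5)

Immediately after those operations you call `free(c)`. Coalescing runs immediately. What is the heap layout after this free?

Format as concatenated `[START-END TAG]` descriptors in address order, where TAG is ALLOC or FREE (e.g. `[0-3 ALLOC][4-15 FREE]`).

Op 1: a = malloc(11) -> a = 0; heap: [0-10 ALLOC][11-32 FREE]
Op 2: a = realloc(a, 15) -> a = 0; heap: [0-14 ALLOC][15-32 FREE]
Op 3: free(a) -> (freed a); heap: [0-32 FREE]
Op 4: b = malloc(4) -> b = 0; heap: [0-3 ALLOC][4-32 FREE]
Op 5: b = realloc(b, 9) -> b = 0; heap: [0-8 ALLOC][9-32 FREE]
Op 6: b = realloc(b, 13) -> b = 0; heap: [0-12 ALLOC][13-32 FREE]
Op 7: b = realloc(b, 5) -> b = 0; heap: [0-4 ALLOC][5-32 FREE]
Op 8: c = malloc(5) -> c = 5; heap: [0-4 ALLOC][5-9 ALLOC][10-32 FREE]
free(c): c = 5 -> block [5-9 ALLOC]; mark free, coalesce with adjacent free neighbors -> [0-4 ALLOC][5-32 FREE]

Answer: [0-4 ALLOC][5-32 FREE]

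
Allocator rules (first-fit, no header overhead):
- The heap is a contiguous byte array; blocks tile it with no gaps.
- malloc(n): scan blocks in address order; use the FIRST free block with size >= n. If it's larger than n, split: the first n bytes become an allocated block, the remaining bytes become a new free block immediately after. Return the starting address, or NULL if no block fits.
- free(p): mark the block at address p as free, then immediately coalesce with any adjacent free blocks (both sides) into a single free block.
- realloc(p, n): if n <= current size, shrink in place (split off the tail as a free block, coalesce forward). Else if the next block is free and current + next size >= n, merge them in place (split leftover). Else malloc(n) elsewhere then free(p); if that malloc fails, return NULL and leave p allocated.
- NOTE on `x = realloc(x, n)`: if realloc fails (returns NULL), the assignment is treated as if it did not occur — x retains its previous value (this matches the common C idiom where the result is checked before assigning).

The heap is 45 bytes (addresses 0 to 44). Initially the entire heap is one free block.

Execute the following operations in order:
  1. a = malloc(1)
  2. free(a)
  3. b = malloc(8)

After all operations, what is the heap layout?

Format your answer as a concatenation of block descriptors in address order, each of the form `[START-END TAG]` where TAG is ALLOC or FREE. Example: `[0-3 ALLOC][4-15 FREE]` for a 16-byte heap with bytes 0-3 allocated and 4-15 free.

Op 1: a = malloc(1) -> a = 0; heap: [0-0 ALLOC][1-44 FREE]
Op 2: free(a) -> (freed a); heap: [0-44 FREE]
Op 3: b = malloc(8) -> b = 0; heap: [0-7 ALLOC][8-44 FREE]

Answer: [0-7 ALLOC][8-44 FREE]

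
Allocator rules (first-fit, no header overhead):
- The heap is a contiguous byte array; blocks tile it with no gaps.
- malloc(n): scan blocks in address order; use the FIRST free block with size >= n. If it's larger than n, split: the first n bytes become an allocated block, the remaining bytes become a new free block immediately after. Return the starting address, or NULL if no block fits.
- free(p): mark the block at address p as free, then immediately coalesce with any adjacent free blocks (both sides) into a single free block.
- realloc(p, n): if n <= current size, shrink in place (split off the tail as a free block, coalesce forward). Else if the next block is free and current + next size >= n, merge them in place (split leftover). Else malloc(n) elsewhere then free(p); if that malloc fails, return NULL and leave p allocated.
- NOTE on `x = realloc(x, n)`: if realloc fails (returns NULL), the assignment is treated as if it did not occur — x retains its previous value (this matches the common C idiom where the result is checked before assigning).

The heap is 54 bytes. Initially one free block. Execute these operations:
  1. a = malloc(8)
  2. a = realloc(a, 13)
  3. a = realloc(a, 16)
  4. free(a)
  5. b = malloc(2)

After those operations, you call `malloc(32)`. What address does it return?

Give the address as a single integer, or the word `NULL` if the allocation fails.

Answer: 2

Derivation:
Op 1: a = malloc(8) -> a = 0; heap: [0-7 ALLOC][8-53 FREE]
Op 2: a = realloc(a, 13) -> a = 0; heap: [0-12 ALLOC][13-53 FREE]
Op 3: a = realloc(a, 16) -> a = 0; heap: [0-15 ALLOC][16-53 FREE]
Op 4: free(a) -> (freed a); heap: [0-53 FREE]
Op 5: b = malloc(2) -> b = 0; heap: [0-1 ALLOC][2-53 FREE]
malloc(32): first-fit scan over [0-1 ALLOC][2-53 FREE] -> 2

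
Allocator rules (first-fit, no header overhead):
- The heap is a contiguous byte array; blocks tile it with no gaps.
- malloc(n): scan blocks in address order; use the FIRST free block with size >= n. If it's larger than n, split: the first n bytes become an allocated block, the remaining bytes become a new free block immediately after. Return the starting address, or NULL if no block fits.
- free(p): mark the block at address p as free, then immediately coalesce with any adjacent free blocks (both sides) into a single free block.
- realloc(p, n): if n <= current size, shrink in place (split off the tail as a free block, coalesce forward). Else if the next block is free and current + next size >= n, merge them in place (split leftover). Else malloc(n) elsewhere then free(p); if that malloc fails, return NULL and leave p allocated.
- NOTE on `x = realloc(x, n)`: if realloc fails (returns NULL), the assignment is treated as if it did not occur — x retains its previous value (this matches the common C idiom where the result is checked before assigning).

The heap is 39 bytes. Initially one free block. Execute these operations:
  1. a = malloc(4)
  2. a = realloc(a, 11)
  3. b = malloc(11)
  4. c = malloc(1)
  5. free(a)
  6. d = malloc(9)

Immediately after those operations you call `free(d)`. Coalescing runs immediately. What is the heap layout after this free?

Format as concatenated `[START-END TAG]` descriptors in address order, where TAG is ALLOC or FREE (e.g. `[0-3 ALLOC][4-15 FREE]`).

Answer: [0-10 FREE][11-21 ALLOC][22-22 ALLOC][23-38 FREE]

Derivation:
Op 1: a = malloc(4) -> a = 0; heap: [0-3 ALLOC][4-38 FREE]
Op 2: a = realloc(a, 11) -> a = 0; heap: [0-10 ALLOC][11-38 FREE]
Op 3: b = malloc(11) -> b = 11; heap: [0-10 ALLOC][11-21 ALLOC][22-38 FREE]
Op 4: c = malloc(1) -> c = 22; heap: [0-10 ALLOC][11-21 ALLOC][22-22 ALLOC][23-38 FREE]
Op 5: free(a) -> (freed a); heap: [0-10 FREE][11-21 ALLOC][22-22 ALLOC][23-38 FREE]
Op 6: d = malloc(9) -> d = 0; heap: [0-8 ALLOC][9-10 FREE][11-21 ALLOC][22-22 ALLOC][23-38 FREE]
free(d): d = 0 -> block [0-8 ALLOC]; mark free, coalesce with adjacent free neighbors -> [0-10 FREE][11-21 ALLOC][22-22 ALLOC][23-38 FREE]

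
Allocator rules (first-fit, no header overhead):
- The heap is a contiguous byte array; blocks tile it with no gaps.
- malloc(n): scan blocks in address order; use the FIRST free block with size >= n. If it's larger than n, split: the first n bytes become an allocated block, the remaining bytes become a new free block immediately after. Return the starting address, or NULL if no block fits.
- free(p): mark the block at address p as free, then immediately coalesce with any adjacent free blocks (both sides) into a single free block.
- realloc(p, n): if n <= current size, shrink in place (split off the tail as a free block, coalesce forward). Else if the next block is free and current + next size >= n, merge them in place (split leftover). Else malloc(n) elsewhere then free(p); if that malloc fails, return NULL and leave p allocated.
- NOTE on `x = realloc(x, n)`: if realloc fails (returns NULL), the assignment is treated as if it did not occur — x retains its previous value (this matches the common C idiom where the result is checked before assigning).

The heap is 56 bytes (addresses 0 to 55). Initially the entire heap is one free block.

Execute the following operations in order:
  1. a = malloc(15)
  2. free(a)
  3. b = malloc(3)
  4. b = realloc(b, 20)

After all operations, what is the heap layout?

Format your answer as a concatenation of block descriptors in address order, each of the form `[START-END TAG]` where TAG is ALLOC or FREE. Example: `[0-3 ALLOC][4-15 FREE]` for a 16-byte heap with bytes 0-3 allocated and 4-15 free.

Answer: [0-19 ALLOC][20-55 FREE]

Derivation:
Op 1: a = malloc(15) -> a = 0; heap: [0-14 ALLOC][15-55 FREE]
Op 2: free(a) -> (freed a); heap: [0-55 FREE]
Op 3: b = malloc(3) -> b = 0; heap: [0-2 ALLOC][3-55 FREE]
Op 4: b = realloc(b, 20) -> b = 0; heap: [0-19 ALLOC][20-55 FREE]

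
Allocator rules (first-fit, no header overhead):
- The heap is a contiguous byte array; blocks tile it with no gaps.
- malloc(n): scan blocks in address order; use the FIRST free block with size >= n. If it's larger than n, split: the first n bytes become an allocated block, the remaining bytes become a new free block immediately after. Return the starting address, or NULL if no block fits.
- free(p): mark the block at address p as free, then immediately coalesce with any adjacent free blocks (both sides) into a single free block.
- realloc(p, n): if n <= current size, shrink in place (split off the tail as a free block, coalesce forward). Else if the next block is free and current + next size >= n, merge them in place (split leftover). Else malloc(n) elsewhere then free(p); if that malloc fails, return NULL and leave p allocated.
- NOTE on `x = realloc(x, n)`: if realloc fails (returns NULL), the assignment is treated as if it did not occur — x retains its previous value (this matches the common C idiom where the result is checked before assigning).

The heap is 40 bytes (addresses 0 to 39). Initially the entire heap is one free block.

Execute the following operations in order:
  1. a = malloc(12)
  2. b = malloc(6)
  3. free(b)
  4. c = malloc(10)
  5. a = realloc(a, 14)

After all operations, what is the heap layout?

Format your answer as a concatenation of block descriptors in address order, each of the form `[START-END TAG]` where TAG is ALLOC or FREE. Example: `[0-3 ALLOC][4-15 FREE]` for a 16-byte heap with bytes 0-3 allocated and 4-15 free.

Op 1: a = malloc(12) -> a = 0; heap: [0-11 ALLOC][12-39 FREE]
Op 2: b = malloc(6) -> b = 12; heap: [0-11 ALLOC][12-17 ALLOC][18-39 FREE]
Op 3: free(b) -> (freed b); heap: [0-11 ALLOC][12-39 FREE]
Op 4: c = malloc(10) -> c = 12; heap: [0-11 ALLOC][12-21 ALLOC][22-39 FREE]
Op 5: a = realloc(a, 14) -> a = 22; heap: [0-11 FREE][12-21 ALLOC][22-35 ALLOC][36-39 FREE]

Answer: [0-11 FREE][12-21 ALLOC][22-35 ALLOC][36-39 FREE]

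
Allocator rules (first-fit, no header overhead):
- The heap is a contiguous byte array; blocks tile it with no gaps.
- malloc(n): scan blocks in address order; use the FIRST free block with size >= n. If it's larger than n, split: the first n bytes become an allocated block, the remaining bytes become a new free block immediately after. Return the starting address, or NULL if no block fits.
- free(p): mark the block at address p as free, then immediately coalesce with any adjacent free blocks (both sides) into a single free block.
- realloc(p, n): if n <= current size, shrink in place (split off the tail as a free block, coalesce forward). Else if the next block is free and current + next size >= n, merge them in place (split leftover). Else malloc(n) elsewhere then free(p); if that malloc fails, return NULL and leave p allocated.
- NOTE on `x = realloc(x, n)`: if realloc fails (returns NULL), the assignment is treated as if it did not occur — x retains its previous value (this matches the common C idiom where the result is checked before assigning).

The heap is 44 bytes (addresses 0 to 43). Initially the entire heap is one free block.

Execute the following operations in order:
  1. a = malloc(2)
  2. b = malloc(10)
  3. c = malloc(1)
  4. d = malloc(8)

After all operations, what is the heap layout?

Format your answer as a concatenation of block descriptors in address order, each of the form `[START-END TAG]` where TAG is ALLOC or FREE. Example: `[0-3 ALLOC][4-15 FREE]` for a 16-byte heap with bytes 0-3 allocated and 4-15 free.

Answer: [0-1 ALLOC][2-11 ALLOC][12-12 ALLOC][13-20 ALLOC][21-43 FREE]

Derivation:
Op 1: a = malloc(2) -> a = 0; heap: [0-1 ALLOC][2-43 FREE]
Op 2: b = malloc(10) -> b = 2; heap: [0-1 ALLOC][2-11 ALLOC][12-43 FREE]
Op 3: c = malloc(1) -> c = 12; heap: [0-1 ALLOC][2-11 ALLOC][12-12 ALLOC][13-43 FREE]
Op 4: d = malloc(8) -> d = 13; heap: [0-1 ALLOC][2-11 ALLOC][12-12 ALLOC][13-20 ALLOC][21-43 FREE]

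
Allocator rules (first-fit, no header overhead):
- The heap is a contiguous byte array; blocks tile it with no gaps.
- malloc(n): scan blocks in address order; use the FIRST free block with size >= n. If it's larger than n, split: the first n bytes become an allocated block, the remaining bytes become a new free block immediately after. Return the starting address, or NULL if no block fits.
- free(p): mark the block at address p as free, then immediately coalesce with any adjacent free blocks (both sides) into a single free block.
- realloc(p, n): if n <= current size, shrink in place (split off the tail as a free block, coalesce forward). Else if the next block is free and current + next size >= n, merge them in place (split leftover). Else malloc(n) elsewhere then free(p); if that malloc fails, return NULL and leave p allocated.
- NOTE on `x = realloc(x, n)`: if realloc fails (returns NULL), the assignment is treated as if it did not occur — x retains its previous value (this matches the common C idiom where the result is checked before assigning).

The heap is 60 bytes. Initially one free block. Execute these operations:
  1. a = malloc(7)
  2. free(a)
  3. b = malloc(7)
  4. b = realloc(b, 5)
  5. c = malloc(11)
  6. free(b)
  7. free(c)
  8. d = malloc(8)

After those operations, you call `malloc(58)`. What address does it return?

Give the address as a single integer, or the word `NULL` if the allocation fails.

Answer: NULL

Derivation:
Op 1: a = malloc(7) -> a = 0; heap: [0-6 ALLOC][7-59 FREE]
Op 2: free(a) -> (freed a); heap: [0-59 FREE]
Op 3: b = malloc(7) -> b = 0; heap: [0-6 ALLOC][7-59 FREE]
Op 4: b = realloc(b, 5) -> b = 0; heap: [0-4 ALLOC][5-59 FREE]
Op 5: c = malloc(11) -> c = 5; heap: [0-4 ALLOC][5-15 ALLOC][16-59 FREE]
Op 6: free(b) -> (freed b); heap: [0-4 FREE][5-15 ALLOC][16-59 FREE]
Op 7: free(c) -> (freed c); heap: [0-59 FREE]
Op 8: d = malloc(8) -> d = 0; heap: [0-7 ALLOC][8-59 FREE]
malloc(58): first-fit scan over [0-7 ALLOC][8-59 FREE] -> NULL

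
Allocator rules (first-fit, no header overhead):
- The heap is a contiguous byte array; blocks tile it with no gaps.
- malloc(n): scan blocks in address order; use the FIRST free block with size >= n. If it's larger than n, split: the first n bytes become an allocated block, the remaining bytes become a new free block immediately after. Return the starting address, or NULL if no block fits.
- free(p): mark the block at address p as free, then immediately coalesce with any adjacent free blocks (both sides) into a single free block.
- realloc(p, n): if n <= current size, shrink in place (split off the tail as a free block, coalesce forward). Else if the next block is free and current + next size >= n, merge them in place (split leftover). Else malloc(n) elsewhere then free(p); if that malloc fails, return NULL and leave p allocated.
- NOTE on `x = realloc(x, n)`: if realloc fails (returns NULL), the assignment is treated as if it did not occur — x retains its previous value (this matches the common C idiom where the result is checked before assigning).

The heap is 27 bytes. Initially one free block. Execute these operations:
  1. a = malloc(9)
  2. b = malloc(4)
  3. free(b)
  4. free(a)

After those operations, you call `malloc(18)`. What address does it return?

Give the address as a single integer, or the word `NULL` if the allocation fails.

Op 1: a = malloc(9) -> a = 0; heap: [0-8 ALLOC][9-26 FREE]
Op 2: b = malloc(4) -> b = 9; heap: [0-8 ALLOC][9-12 ALLOC][13-26 FREE]
Op 3: free(b) -> (freed b); heap: [0-8 ALLOC][9-26 FREE]
Op 4: free(a) -> (freed a); heap: [0-26 FREE]
malloc(18): first-fit scan over [0-26 FREE] -> 0

Answer: 0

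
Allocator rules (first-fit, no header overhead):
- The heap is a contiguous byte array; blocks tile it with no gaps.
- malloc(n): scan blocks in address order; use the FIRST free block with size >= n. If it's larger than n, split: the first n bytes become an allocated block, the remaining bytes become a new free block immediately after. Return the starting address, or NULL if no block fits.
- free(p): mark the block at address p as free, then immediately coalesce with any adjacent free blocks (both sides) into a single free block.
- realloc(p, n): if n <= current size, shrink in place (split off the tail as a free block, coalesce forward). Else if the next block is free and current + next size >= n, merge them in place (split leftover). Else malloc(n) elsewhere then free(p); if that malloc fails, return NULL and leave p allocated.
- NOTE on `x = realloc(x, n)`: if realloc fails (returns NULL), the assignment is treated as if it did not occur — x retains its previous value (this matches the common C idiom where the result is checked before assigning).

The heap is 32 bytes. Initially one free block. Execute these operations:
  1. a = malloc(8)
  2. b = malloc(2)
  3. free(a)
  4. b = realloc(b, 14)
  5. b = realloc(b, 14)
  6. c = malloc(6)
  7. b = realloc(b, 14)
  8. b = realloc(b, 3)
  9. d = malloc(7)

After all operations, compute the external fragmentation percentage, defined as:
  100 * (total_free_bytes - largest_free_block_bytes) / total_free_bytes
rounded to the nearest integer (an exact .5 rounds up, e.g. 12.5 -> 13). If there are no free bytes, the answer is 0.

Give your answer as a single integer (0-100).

Op 1: a = malloc(8) -> a = 0; heap: [0-7 ALLOC][8-31 FREE]
Op 2: b = malloc(2) -> b = 8; heap: [0-7 ALLOC][8-9 ALLOC][10-31 FREE]
Op 3: free(a) -> (freed a); heap: [0-7 FREE][8-9 ALLOC][10-31 FREE]
Op 4: b = realloc(b, 14) -> b = 8; heap: [0-7 FREE][8-21 ALLOC][22-31 FREE]
Op 5: b = realloc(b, 14) -> b = 8; heap: [0-7 FREE][8-21 ALLOC][22-31 FREE]
Op 6: c = malloc(6) -> c = 0; heap: [0-5 ALLOC][6-7 FREE][8-21 ALLOC][22-31 FREE]
Op 7: b = realloc(b, 14) -> b = 8; heap: [0-5 ALLOC][6-7 FREE][8-21 ALLOC][22-31 FREE]
Op 8: b = realloc(b, 3) -> b = 8; heap: [0-5 ALLOC][6-7 FREE][8-10 ALLOC][11-31 FREE]
Op 9: d = malloc(7) -> d = 11; heap: [0-5 ALLOC][6-7 FREE][8-10 ALLOC][11-17 ALLOC][18-31 FREE]
Free blocks: [2 14] total_free=16 largest=14 -> 100*(16-14)/16 = 200/16 = 12.5 -> rounds to 13

Answer: 13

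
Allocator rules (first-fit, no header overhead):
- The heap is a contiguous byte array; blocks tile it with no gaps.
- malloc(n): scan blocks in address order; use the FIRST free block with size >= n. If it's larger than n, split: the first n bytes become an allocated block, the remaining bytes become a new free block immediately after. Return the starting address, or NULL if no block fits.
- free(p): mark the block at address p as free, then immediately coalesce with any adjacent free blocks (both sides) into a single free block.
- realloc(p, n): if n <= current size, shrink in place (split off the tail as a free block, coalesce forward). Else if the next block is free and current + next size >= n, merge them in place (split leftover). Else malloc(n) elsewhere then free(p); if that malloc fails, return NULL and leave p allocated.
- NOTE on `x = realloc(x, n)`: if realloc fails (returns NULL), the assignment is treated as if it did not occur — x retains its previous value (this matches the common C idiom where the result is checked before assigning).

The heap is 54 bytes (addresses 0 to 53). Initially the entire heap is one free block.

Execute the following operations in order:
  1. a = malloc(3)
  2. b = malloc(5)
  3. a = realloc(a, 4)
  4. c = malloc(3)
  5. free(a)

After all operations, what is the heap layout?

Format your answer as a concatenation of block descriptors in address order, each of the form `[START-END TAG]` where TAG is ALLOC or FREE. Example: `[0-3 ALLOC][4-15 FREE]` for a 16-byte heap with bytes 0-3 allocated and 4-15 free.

Op 1: a = malloc(3) -> a = 0; heap: [0-2 ALLOC][3-53 FREE]
Op 2: b = malloc(5) -> b = 3; heap: [0-2 ALLOC][3-7 ALLOC][8-53 FREE]
Op 3: a = realloc(a, 4) -> a = 8; heap: [0-2 FREE][3-7 ALLOC][8-11 ALLOC][12-53 FREE]
Op 4: c = malloc(3) -> c = 0; heap: [0-2 ALLOC][3-7 ALLOC][8-11 ALLOC][12-53 FREE]
Op 5: free(a) -> (freed a); heap: [0-2 ALLOC][3-7 ALLOC][8-53 FREE]

Answer: [0-2 ALLOC][3-7 ALLOC][8-53 FREE]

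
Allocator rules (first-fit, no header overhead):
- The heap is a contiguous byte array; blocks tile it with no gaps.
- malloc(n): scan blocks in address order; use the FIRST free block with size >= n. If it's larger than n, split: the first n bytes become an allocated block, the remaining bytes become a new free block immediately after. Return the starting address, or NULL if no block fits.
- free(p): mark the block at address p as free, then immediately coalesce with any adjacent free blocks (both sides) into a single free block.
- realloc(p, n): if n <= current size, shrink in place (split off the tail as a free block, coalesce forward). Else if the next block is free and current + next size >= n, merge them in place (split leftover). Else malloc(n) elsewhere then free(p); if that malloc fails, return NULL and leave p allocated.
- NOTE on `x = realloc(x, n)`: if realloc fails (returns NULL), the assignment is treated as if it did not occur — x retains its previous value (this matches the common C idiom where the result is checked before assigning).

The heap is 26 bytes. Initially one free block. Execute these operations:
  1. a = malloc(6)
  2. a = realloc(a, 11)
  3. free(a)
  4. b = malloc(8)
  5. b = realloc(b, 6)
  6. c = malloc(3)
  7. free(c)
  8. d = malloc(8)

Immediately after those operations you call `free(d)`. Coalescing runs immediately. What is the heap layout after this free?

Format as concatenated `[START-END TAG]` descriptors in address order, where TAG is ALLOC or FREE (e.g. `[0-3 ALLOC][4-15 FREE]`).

Answer: [0-5 ALLOC][6-25 FREE]

Derivation:
Op 1: a = malloc(6) -> a = 0; heap: [0-5 ALLOC][6-25 FREE]
Op 2: a = realloc(a, 11) -> a = 0; heap: [0-10 ALLOC][11-25 FREE]
Op 3: free(a) -> (freed a); heap: [0-25 FREE]
Op 4: b = malloc(8) -> b = 0; heap: [0-7 ALLOC][8-25 FREE]
Op 5: b = realloc(b, 6) -> b = 0; heap: [0-5 ALLOC][6-25 FREE]
Op 6: c = malloc(3) -> c = 6; heap: [0-5 ALLOC][6-8 ALLOC][9-25 FREE]
Op 7: free(c) -> (freed c); heap: [0-5 ALLOC][6-25 FREE]
Op 8: d = malloc(8) -> d = 6; heap: [0-5 ALLOC][6-13 ALLOC][14-25 FREE]
free(d): d = 6 -> block [6-13 ALLOC]; mark free, coalesce with adjacent free neighbors -> [0-5 ALLOC][6-25 FREE]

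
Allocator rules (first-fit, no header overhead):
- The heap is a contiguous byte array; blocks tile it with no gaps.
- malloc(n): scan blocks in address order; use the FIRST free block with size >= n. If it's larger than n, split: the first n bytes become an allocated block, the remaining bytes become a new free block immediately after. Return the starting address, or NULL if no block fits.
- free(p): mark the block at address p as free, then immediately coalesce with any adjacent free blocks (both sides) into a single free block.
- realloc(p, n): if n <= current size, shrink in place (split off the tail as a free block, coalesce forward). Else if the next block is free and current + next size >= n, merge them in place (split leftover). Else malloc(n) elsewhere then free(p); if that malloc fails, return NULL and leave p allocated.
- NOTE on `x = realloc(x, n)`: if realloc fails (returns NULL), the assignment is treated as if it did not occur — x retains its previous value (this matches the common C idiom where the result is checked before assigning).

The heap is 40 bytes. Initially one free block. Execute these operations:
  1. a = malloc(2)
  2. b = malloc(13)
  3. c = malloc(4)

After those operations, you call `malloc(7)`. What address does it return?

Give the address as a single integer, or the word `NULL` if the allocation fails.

Answer: 19

Derivation:
Op 1: a = malloc(2) -> a = 0; heap: [0-1 ALLOC][2-39 FREE]
Op 2: b = malloc(13) -> b = 2; heap: [0-1 ALLOC][2-14 ALLOC][15-39 FREE]
Op 3: c = malloc(4) -> c = 15; heap: [0-1 ALLOC][2-14 ALLOC][15-18 ALLOC][19-39 FREE]
malloc(7): first-fit scan over [0-1 ALLOC][2-14 ALLOC][15-18 ALLOC][19-39 FREE] -> 19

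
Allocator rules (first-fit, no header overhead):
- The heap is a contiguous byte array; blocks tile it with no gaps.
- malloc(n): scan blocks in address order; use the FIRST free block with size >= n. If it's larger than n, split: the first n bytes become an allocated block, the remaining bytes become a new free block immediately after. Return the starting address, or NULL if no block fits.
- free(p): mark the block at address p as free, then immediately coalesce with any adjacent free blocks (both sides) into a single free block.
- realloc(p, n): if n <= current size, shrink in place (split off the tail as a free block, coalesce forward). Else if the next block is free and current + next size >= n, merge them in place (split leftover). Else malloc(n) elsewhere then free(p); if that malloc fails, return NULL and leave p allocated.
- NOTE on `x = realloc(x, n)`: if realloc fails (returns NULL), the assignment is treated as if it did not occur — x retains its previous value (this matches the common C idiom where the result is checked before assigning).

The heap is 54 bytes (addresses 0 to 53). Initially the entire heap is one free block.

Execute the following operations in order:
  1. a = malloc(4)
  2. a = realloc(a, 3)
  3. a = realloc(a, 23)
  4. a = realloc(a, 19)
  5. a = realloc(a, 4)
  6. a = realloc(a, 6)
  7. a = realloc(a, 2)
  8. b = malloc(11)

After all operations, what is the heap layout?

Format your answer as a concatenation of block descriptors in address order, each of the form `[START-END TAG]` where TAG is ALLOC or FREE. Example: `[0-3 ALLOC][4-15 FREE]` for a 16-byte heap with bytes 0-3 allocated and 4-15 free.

Op 1: a = malloc(4) -> a = 0; heap: [0-3 ALLOC][4-53 FREE]
Op 2: a = realloc(a, 3) -> a = 0; heap: [0-2 ALLOC][3-53 FREE]
Op 3: a = realloc(a, 23) -> a = 0; heap: [0-22 ALLOC][23-53 FREE]
Op 4: a = realloc(a, 19) -> a = 0; heap: [0-18 ALLOC][19-53 FREE]
Op 5: a = realloc(a, 4) -> a = 0; heap: [0-3 ALLOC][4-53 FREE]
Op 6: a = realloc(a, 6) -> a = 0; heap: [0-5 ALLOC][6-53 FREE]
Op 7: a = realloc(a, 2) -> a = 0; heap: [0-1 ALLOC][2-53 FREE]
Op 8: b = malloc(11) -> b = 2; heap: [0-1 ALLOC][2-12 ALLOC][13-53 FREE]

Answer: [0-1 ALLOC][2-12 ALLOC][13-53 FREE]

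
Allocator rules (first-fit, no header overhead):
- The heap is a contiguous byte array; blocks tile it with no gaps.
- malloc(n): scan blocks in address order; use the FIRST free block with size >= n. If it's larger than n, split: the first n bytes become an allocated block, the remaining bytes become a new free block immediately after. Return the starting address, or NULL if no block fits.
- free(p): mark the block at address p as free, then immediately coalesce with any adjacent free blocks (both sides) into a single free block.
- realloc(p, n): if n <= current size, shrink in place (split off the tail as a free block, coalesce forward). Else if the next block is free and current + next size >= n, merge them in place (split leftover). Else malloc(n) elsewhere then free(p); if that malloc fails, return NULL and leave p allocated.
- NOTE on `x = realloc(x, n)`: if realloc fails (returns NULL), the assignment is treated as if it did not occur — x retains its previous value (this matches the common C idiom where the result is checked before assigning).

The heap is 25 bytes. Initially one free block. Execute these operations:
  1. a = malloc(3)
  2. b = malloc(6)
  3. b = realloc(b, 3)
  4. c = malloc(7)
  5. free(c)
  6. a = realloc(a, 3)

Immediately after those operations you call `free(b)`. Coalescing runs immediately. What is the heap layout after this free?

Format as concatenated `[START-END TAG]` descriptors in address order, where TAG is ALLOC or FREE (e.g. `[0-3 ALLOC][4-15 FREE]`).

Op 1: a = malloc(3) -> a = 0; heap: [0-2 ALLOC][3-24 FREE]
Op 2: b = malloc(6) -> b = 3; heap: [0-2 ALLOC][3-8 ALLOC][9-24 FREE]
Op 3: b = realloc(b, 3) -> b = 3; heap: [0-2 ALLOC][3-5 ALLOC][6-24 FREE]
Op 4: c = malloc(7) -> c = 6; heap: [0-2 ALLOC][3-5 ALLOC][6-12 ALLOC][13-24 FREE]
Op 5: free(c) -> (freed c); heap: [0-2 ALLOC][3-5 ALLOC][6-24 FREE]
Op 6: a = realloc(a, 3) -> a = 0; heap: [0-2 ALLOC][3-5 ALLOC][6-24 FREE]
free(b): b = 3 -> block [3-5 ALLOC]; mark free, coalesce with adjacent free neighbors -> [0-2 ALLOC][3-24 FREE]

Answer: [0-2 ALLOC][3-24 FREE]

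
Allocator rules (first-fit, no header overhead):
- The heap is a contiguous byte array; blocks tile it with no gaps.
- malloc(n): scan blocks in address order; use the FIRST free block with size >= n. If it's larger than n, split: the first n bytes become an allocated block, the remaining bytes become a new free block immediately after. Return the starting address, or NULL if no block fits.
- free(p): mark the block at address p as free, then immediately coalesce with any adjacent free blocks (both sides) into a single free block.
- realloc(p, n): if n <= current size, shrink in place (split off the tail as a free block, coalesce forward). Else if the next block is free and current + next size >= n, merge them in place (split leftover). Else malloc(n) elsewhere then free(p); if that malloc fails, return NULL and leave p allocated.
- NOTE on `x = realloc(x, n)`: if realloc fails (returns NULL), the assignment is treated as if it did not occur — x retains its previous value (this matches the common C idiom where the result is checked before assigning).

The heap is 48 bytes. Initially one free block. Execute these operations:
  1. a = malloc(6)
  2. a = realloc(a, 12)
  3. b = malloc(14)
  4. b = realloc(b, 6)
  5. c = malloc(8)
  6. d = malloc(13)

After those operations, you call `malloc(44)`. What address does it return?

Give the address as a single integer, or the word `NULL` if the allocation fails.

Answer: NULL

Derivation:
Op 1: a = malloc(6) -> a = 0; heap: [0-5 ALLOC][6-47 FREE]
Op 2: a = realloc(a, 12) -> a = 0; heap: [0-11 ALLOC][12-47 FREE]
Op 3: b = malloc(14) -> b = 12; heap: [0-11 ALLOC][12-25 ALLOC][26-47 FREE]
Op 4: b = realloc(b, 6) -> b = 12; heap: [0-11 ALLOC][12-17 ALLOC][18-47 FREE]
Op 5: c = malloc(8) -> c = 18; heap: [0-11 ALLOC][12-17 ALLOC][18-25 ALLOC][26-47 FREE]
Op 6: d = malloc(13) -> d = 26; heap: [0-11 ALLOC][12-17 ALLOC][18-25 ALLOC][26-38 ALLOC][39-47 FREE]
malloc(44): first-fit scan over [0-11 ALLOC][12-17 ALLOC][18-25 ALLOC][26-38 ALLOC][39-47 FREE] -> NULL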